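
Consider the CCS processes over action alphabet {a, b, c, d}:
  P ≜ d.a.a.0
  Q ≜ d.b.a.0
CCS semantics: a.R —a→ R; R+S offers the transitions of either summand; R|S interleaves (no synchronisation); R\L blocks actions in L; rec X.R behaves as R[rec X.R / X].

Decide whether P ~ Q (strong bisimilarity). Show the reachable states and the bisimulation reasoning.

Reachable graph of P (4 states):
  s0 = d.a.a.0 ⊢ —d→ s1
  s1 = a.a.0 ⊢ —a→ s2
  s2 = a.0 ⊢ —a→ s3
  s3 = 0 ⊢ (no moves)
Reachable graph of Q (4 states):
  t0 = d.b.a.0 ⊢ —d→ t1
  t1 = b.a.0 ⊢ —b→ t2
  t2 = a.0 ⊢ —a→ t3
  t3 = 0 ⊢ (no moves)
Partition-refinement fixed point:
  B0 = {s0}
  B1 = {s1}
  B2 = {s2, t2}
  B3 = {s3, t3}
  B4 = {t0}
  B5 = {t1}
s0 ∈ B0, t0 ∈ B4 → different blocks

P ≁ Q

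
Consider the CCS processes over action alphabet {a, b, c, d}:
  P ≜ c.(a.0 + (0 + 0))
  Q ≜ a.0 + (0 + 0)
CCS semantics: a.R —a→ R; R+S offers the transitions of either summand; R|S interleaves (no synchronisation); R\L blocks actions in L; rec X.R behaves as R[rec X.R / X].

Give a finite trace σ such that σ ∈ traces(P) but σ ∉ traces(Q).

P's transition system — 3 states:
  s0 = c.(a.0 + (0 + 0)) | —c→ s1
  s1 = a.0 + (0 + 0) | —a→ s2
  s2 = 0 | ∅
Q's transition system — 2 states:
  t0 = a.0 + (0 + 0) | —a→ t1
  t1 = 0 | ∅
Trace ⟨c⟩ through P, begin at {s0}:
  [1] c ⇒ {s1}
  P completes σ.
Trace ⟨c⟩ through Q, begin at {t0}:
  [1] c ⇒ no successor for Q

c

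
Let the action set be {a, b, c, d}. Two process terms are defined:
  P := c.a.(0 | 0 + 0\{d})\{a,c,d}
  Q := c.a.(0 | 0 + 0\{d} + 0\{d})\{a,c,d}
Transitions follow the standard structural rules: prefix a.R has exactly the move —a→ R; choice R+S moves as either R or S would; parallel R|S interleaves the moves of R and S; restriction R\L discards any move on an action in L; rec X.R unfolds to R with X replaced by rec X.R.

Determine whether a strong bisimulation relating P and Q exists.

YES

LTS(P): 3 reachable states
  p0 = c.a.(0 | 0 + 0\{d})\{a,c,d} | =c=> p1
  p1 = a.(0 | 0 + 0\{d})\{a,c,d} | =a=> p2
  p2 = (0 | 0 + 0\{d})\{a,c,d} | (no moves)
LTS(Q): 3 reachable states
  q0 = c.a.(0 | 0 + 0\{d} + 0\{d})\{a,c,d} | =c=> q1
  q1 = a.(0 | 0 + 0\{d} + 0\{d})\{a,c,d} | =a=> q2
  q2 = (0 | 0 + 0\{d} + 0\{d})\{a,c,d} | (no moves)
Coarsest stable partition (strong bisimilarity classes):
  B0 = {p0, q0}
  B1 = {p1, q1}
  B2 = {p2, q2}
p0 ∈ B0, q0 ∈ B0 → same block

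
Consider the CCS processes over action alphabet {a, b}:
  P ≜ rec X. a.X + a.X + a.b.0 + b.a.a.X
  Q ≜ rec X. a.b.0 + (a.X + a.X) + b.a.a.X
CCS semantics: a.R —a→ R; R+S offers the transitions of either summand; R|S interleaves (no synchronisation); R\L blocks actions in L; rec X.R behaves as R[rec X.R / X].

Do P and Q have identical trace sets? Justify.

LTS(P): 5 reachable states
  p0 = rec X. a.X + a.X + a.b.0 + b.a.a.X has moves —a→ p0, —a→ p1, —b→ p2
  p1 = b.0 has moves —b→ p3
  p2 = a.a.(rec X. a.X + a.X + a.b.0 + b.a.a.X) has moves —a→ p4
  p3 = 0 has moves ∅
  p4 = a.(rec X. a.X + a.X + a.b.0 + b.a.a.X) has moves —a→ p0
LTS(Q): 5 reachable states
  q0 = rec X. a.b.0 + (a.X + a.X) + b.a.a.X has moves —a→ q0, —a→ q1, —b→ q2
  q1 = b.0 has moves —b→ q3
  q2 = a.a.(rec X. a.b.0 + (a.X + a.X) + b.a.a.X) has moves —a→ q4
  q3 = 0 has moves ∅
  q4 = a.(rec X. a.b.0 + (a.X + a.X) + b.a.a.X) has moves —a→ q0
Coarsest stable partition (strong bisimilarity classes):
  B0 = {p0, q0}
  B1 = {p2, q2}
  B2 = {p4, q4}
  B3 = {p1, q1}
  B4 = {p3, q3}
p0 ∈ B0, q0 ∈ B0 → same block
Bisimilar ⇒ trace-equivalent.

trace-equivalent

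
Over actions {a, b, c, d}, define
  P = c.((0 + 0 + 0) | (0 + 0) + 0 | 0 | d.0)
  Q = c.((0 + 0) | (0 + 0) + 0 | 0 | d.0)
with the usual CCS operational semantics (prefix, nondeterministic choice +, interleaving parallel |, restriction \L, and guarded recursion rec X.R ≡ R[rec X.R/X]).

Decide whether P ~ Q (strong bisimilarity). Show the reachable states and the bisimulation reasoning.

Reachable graph of P (3 states):
  s0 = c.((0 + 0 + 0) | (0 + 0) + 0 | 0 | d.0) has moves --c--▸ s1
  s1 = (0 + 0 + 0) | (0 + 0) + 0 | 0 | d.0 has moves --d--▸ s2
  s2 = 0 | 0 | 0 has moves (no moves)
Reachable graph of Q (3 states):
  t0 = c.((0 + 0) | (0 + 0) + 0 | 0 | d.0) has moves --c--▸ t1
  t1 = (0 + 0) | (0 + 0) + 0 | 0 | d.0 has moves --d--▸ t2
  t2 = 0 | 0 | 0 has moves (no moves)
Coarsest stable partition (strong bisimilarity classes):
  B0 = {s0, t0}
  B1 = {s1, t1}
  B2 = {s2, t2}
s0 ∈ B0, t0 ∈ B0 → same block

bisimilar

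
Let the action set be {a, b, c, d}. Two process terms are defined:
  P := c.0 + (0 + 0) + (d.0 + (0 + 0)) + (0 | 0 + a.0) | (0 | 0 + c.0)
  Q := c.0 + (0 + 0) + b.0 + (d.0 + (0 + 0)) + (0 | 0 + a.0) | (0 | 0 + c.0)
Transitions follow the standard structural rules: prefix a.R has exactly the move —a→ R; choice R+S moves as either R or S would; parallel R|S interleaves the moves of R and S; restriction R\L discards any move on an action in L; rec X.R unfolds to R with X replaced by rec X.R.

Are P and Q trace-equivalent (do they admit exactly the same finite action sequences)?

LTS(P): 5 reachable states
  s0 = c.0 + (0 + 0) + (d.0 + (0 + 0)) + (0 | 0 + a.0) | (0 | 0 + c.0) | ··a··> s1, ··c··> s2, ··c··> s3, ··d··> s3
  s1 = 0 | (0 | 0 + c.0) | ··c··> s4
  s2 = (0 | 0 + a.0) | 0 | ··a··> s4
  s3 = 0 | deadlocked
  s4 = 0 | 0 | deadlocked
LTS(Q): 5 reachable states
  t0 = c.0 + (0 + 0) + b.0 + (d.0 + (0 + 0)) + (0 | 0 + a.0) | (0 | 0 + c.0) | ··a··> t1, ··b··> t2, ··c··> t2, ··c··> t3, ··d··> t2
  t1 = 0 | (0 | 0 + c.0) | ··c··> t4
  t2 = 0 | deadlocked
  t3 = (0 | 0 + a.0) | 0 | ··a··> t4
  t4 = 0 | 0 | deadlocked
Trace ⟨b⟩ through Q, begin at {t0}:
  step 1 (b): {t2}
  — Q admits the full trace.
Trace ⟨b⟩ through P, begin at {s0}:
  step 1 (b): ∅ (P stuck)

NO — witness ⟨b⟩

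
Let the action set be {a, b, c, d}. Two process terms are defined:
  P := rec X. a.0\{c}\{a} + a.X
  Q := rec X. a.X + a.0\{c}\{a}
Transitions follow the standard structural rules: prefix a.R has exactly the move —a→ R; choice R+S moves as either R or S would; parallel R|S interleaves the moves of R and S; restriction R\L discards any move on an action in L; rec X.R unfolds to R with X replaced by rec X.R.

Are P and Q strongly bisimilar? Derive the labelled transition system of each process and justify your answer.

YES

LTS(P): 2 reachable states
  m0 = rec X. a.0\{c}\{a} + a.X ⊢ --a--▸ m0, --a--▸ m1
  m1 = 0\{c}\{a} ⊢ ·
LTS(Q): 2 reachable states
  n0 = rec X. a.X + a.0\{c}\{a} ⊢ --a--▸ n0, --a--▸ n1
  n1 = 0\{c}\{a} ⊢ ·
Coarsest stable partition (strong bisimilarity classes):
  B0 = {m0, n0}
  B1 = {m1, n1}
m0 ∈ B0, n0 ∈ B0 → same block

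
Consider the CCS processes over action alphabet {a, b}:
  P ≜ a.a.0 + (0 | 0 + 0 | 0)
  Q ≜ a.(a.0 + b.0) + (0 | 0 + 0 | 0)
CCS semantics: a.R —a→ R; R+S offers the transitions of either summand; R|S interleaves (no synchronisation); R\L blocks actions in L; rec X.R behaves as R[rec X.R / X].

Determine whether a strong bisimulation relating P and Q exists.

P ≁ Q

P's transition system — 3 states:
  u0 = a.a.0 + (0 | 0 + 0 | 0) | ··a··> u1
  u1 = a.0 | ··a··> u2
  u2 = 0 | ·
Q's transition system — 3 states:
  v0 = a.(a.0 + b.0) + (0 | 0 + 0 | 0) | ··a··> v1
  v1 = a.0 + b.0 | ··a··> v2, ··b··> v2
  v2 = 0 | ·
Partition-refinement fixed point:
  B0 = {u0}
  B1 = {u1}
  B2 = {u2, v2}
  B3 = {v0}
  B4 = {v1}
u0 ∈ B0, v0 ∈ B3 → different blocks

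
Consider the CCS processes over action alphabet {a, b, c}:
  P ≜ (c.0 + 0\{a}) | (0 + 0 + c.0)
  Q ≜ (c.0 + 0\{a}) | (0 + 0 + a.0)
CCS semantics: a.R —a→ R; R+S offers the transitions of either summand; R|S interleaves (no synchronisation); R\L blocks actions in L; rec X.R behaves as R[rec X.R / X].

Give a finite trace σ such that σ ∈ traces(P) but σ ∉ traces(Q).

LTS(P): 4 reachable states
  u0 = (c.0 + 0\{a}) | (0 + 0 + c.0) | =c=> u1, =c=> u2
  u1 = (c.0 + 0\{a}) | 0 | =c=> u3
  u2 = 0 | (0 + 0 + c.0) | =c=> u3
  u3 = 0 | 0 | stopped
LTS(Q): 4 reachable states
  v0 = (c.0 + 0\{a}) | (0 + 0 + a.0) | =a=> v1, =c=> v2
  v1 = (c.0 + 0\{a}) | 0 | =c=> v3
  v2 = 0 | (0 + 0 + a.0) | =a=> v3
  v3 = 0 | 0 | stopped
Executing cc from P (initial set {u0}):
  [1] c ⇒ {u1, u2}
  [2] c ⇒ {u3}
  ✓ P
Executing cc from Q (initial set {v0}):
  [1] c ⇒ {v2}
  [2] c ⇒ no successor for Q

cc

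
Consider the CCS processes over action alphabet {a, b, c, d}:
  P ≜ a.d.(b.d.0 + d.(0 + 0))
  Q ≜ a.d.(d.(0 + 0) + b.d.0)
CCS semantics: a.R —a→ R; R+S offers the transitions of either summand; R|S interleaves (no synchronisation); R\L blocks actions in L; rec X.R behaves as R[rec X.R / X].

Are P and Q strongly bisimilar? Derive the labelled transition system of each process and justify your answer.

P ~ Q

LTS(P): 6 reachable states
  m0 = a.d.(b.d.0 + d.(0 + 0)) :: ··a··> m1
  m1 = d.(b.d.0 + d.(0 + 0)) :: ··d··> m2
  m2 = b.d.0 + d.(0 + 0) :: ··b··> m3, ··d··> m4
  m3 = d.0 :: ··d··> m5
  m4 = 0 + 0 :: stopped
  m5 = 0 :: stopped
LTS(Q): 6 reachable states
  n0 = a.d.(d.(0 + 0) + b.d.0) :: ··a··> n1
  n1 = d.(d.(0 + 0) + b.d.0) :: ··d··> n2
  n2 = d.(0 + 0) + b.d.0 :: ··b··> n3, ··d··> n4
  n3 = d.0 :: ··d··> n5
  n4 = 0 + 0 :: stopped
  n5 = 0 :: stopped
Partition-refinement fixed point:
  B0 = {m0, n0}
  B1 = {m1, n1}
  B2 = {m2, n2}
  B3 = {m4, m5, n4, n5}
  B4 = {m3, n3}
m0 ∈ B0, n0 ∈ B0 → same block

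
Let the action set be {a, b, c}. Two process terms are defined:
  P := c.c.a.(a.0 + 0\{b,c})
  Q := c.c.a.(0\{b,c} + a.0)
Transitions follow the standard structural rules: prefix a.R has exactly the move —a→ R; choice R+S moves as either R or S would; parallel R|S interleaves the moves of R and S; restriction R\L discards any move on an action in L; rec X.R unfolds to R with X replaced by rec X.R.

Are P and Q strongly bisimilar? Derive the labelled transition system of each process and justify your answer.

Reachable graph of P (5 states):
  s0 = c.c.a.(a.0 + 0\{b,c}) ⊢ -c-> s1
  s1 = c.a.(a.0 + 0\{b,c}) ⊢ -c-> s2
  s2 = a.(a.0 + 0\{b,c}) ⊢ -a-> s3
  s3 = a.0 + 0\{b,c} ⊢ -a-> s4
  s4 = 0 ⊢ ·
Reachable graph of Q (5 states):
  t0 = c.c.a.(0\{b,c} + a.0) ⊢ -c-> t1
  t1 = c.a.(0\{b,c} + a.0) ⊢ -c-> t2
  t2 = a.(0\{b,c} + a.0) ⊢ -a-> t3
  t3 = 0\{b,c} + a.0 ⊢ -a-> t4
  t4 = 0 ⊢ ·
Bisimilarity quotient blocks:
  B0 = {s0, t0}
  B1 = {s1, t1}
  B2 = {s2, t2}
  B3 = {s3, t3}
  B4 = {s4, t4}
s0 ∈ B0, t0 ∈ B0 → same block

YES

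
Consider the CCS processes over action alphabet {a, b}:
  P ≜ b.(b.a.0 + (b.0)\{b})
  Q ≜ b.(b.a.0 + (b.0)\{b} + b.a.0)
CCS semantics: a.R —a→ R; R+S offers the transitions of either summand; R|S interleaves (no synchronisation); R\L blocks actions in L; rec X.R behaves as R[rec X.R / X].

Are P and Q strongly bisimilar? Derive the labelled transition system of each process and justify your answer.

YES

P's transition system — 4 states:
  p0 = b.(b.a.0 + (b.0)\{b}) | =b=> p1
  p1 = b.a.0 + (b.0)\{b} | =b=> p2
  p2 = a.0 | =a=> p3
  p3 = 0 | (no moves)
Q's transition system — 4 states:
  q0 = b.(b.a.0 + (b.0)\{b} + b.a.0) | =b=> q1
  q1 = b.a.0 + (b.0)\{b} + b.a.0 | =b=> q2
  q2 = a.0 | =a=> q3
  q3 = 0 | (no moves)
Bisimilarity quotient blocks:
  B0 = {p0, q0}
  B1 = {p1, q1}
  B2 = {p2, q2}
  B3 = {p3, q3}
p0 ∈ B0, q0 ∈ B0 → same block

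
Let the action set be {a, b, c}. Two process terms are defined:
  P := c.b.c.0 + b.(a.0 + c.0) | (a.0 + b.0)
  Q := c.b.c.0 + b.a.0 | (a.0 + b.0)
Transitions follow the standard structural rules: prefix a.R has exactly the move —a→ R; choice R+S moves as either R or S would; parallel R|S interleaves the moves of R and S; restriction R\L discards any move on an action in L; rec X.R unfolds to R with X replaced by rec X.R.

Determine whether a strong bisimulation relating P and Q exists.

not bisimilar

Reachable graph of P (9 states):
  s0 = c.b.c.0 + b.(a.0 + c.0) | (a.0 + b.0) has moves =a=> s1, =b=> s1, =b=> s2, =c=> s3
  s1 = b.(a.0 + c.0) | 0 has moves =b=> s4
  s2 = (a.0 + c.0) | (a.0 + b.0) has moves =a=> s4, =a=> s5, =b=> s4, =c=> s5
  s3 = b.c.0 has moves =b=> s6
  s4 = (a.0 + c.0) | 0 has moves =a=> s7, =c=> s7
  s5 = 0 | (a.0 + b.0) has moves =a=> s7, =b=> s7
  s6 = c.0 has moves =c=> s8
  s7 = 0 | 0 has moves ·
  s8 = 0 has moves ·
Reachable graph of Q (9 states):
  t0 = c.b.c.0 + b.a.0 | (a.0 + b.0) has moves =a=> t1, =b=> t1, =b=> t2, =c=> t3
  t1 = b.a.0 | 0 has moves =b=> t4
  t2 = a.0 | (a.0 + b.0) has moves =a=> t4, =a=> t5, =b=> t4
  t3 = b.c.0 has moves =b=> t6
  t4 = a.0 | 0 has moves =a=> t7
  t5 = 0 | (a.0 + b.0) has moves =a=> t7, =b=> t7
  t6 = c.0 has moves =c=> t8
  t7 = 0 | 0 has moves ·
  t8 = 0 has moves ·
Coarsest stable partition (strong bisimilarity classes):
  B0 = {s0}
  B1 = {s1}
  B2 = {s4}
  B3 = {s7, s8, t7, t8}
  B4 = {s2}
  B5 = {s5, t5}
  B6 = {s3, t3}
  B7 = {s6, t6}
  B8 = {t0}
  B9 = {t2}
  B10 = {t4}
  B11 = {t1}
s0 ∈ B0, t0 ∈ B8 → different blocks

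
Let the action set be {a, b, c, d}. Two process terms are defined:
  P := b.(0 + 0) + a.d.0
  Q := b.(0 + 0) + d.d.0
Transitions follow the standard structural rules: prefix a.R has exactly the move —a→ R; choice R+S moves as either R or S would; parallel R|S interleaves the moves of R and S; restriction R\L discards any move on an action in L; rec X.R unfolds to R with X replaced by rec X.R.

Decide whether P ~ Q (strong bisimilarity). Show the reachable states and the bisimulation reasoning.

NO

P's transition system — 4 states:
  s0 = b.(0 + 0) + a.d.0 ⊢ —a→ s1, —b→ s2
  s1 = d.0 ⊢ —d→ s3
  s2 = 0 + 0 ⊢ stopped
  s3 = 0 ⊢ stopped
Q's transition system — 4 states:
  t0 = b.(0 + 0) + d.d.0 ⊢ —b→ t1, —d→ t2
  t1 = 0 + 0 ⊢ stopped
  t2 = d.0 ⊢ —d→ t3
  t3 = 0 ⊢ stopped
Coarsest stable partition (strong bisimilarity classes):
  B0 = {s0}
  B1 = {s2, s3, t1, t3}
  B2 = {s1, t2}
  B3 = {t0}
s0 ∈ B0, t0 ∈ B3 → different blocks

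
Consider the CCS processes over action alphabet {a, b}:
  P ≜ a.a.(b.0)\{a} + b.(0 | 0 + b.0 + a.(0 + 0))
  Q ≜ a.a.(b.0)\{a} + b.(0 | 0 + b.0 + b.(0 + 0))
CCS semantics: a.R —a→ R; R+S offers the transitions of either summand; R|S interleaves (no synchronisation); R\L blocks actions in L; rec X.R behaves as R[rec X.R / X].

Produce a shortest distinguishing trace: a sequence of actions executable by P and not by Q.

Reachable graph of P (7 states):
  p0 = a.a.(b.0)\{a} + b.(0 | 0 + b.0 + a.(0 + 0)) has moves ··a··> p1, ··b··> p2
  p1 = a.(b.0)\{a} has moves ··a··> p3
  p2 = 0 | 0 + b.0 + a.(0 + 0) has moves ··a··> p4, ··b··> p5
  p3 = (b.0)\{a} has moves ··b··> p6
  p4 = 0 + 0 has moves ·
  p5 = 0 has moves ·
  p6 = 0\{a} has moves ·
Reachable graph of Q (7 states):
  q0 = a.a.(b.0)\{a} + b.(0 | 0 + b.0 + b.(0 + 0)) has moves ··a··> q1, ··b··> q2
  q1 = a.(b.0)\{a} has moves ··a··> q3
  q2 = 0 | 0 + b.0 + b.(0 + 0) has moves ··b··> q4, ··b··> q5
  q3 = (b.0)\{a} has moves ··b··> q6
  q4 = 0 has moves ·
  q5 = 0 + 0 has moves ·
  q6 = 0\{a} has moves ·
Run σ = ⟨ba⟩ on P: start {p0}
  [1] b ⇒ {p2}
  [2] a ⇒ {p4}
  — P admits the full trace.
Run σ = ⟨ba⟩ on Q: start {q0}
  [1] b ⇒ {q2}
  [2] a ⇒ no successor for Q

ba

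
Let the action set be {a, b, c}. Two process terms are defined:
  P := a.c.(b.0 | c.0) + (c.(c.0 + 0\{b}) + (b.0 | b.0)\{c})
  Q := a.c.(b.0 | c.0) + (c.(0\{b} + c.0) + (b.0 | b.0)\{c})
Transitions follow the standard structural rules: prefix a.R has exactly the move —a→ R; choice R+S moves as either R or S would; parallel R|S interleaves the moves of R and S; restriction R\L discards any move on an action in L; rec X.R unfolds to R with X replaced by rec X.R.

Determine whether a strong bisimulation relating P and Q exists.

P ~ Q

P's transition system — 11 states:
  s0 = a.c.(b.0 | c.0) + (c.(c.0 + 0\{b}) + (b.0 | b.0)\{c}) | -a-> s1, -b-> s2, -b-> s3, -c-> s4
  s1 = c.(b.0 | c.0) | -c-> s5
  s2 = (0 | b.0)\{c} | -b-> s6
  s3 = (b.0 | 0)\{c} | -b-> s6
  s4 = c.0 + 0\{b} | -c-> s7
  s5 = b.0 | c.0 | -b-> s8, -c-> s9
  s6 = (0 | 0)\{c} | (no moves)
  s7 = 0 | (no moves)
  s8 = 0 | c.0 | -c-> s10
  s9 = b.0 | 0 | -b-> s10
  s10 = 0 | 0 | (no moves)
Q's transition system — 11 states:
  t0 = a.c.(b.0 | c.0) + (c.(0\{b} + c.0) + (b.0 | b.0)\{c}) | -a-> t1, -b-> t2, -b-> t3, -c-> t4
  t1 = c.(b.0 | c.0) | -c-> t5
  t2 = (0 | b.0)\{c} | -b-> t6
  t3 = (b.0 | 0)\{c} | -b-> t6
  t4 = 0\{b} + c.0 | -c-> t7
  t5 = b.0 | c.0 | -b-> t8, -c-> t9
  t6 = (0 | 0)\{c} | (no moves)
  t7 = 0 | (no moves)
  t8 = 0 | c.0 | -c-> t10
  t9 = b.0 | 0 | -b-> t10
  t10 = 0 | 0 | (no moves)
Partition-refinement fixed point:
  B0 = {s0, t0}
  B1 = {s2, s3, s9, t2, t3, t9}
  B2 = {s10, s6, s7, t10, t6, t7}
  B3 = {s4, s8, t4, t8}
  B4 = {s1, t1}
  B5 = {s5, t5}
s0 ∈ B0, t0 ∈ B0 → same block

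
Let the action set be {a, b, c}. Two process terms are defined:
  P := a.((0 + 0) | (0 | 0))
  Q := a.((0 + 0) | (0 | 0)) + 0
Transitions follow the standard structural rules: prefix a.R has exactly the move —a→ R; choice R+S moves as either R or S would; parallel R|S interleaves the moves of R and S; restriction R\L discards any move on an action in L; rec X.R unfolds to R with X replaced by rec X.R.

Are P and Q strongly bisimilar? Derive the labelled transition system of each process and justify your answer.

YES

P's transition system — 2 states:
  u0 = a.((0 + 0) | (0 | 0)) → —a→ u1
  u1 = (0 + 0) | (0 | 0) → ∅
Q's transition system — 2 states:
  v0 = a.((0 + 0) | (0 | 0)) + 0 → —a→ v1
  v1 = (0 + 0) | (0 | 0) → ∅
Partition-refinement fixed point:
  B0 = {u0, v0}
  B1 = {u1, v1}
u0 ∈ B0, v0 ∈ B0 → same block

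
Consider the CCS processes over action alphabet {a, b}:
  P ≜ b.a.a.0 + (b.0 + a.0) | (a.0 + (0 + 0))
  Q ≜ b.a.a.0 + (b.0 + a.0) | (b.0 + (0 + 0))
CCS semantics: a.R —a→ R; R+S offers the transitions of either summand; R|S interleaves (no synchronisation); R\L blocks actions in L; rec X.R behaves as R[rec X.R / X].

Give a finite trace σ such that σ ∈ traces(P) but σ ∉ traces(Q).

aa

Reachable graph of P (7 states):
  m0 = b.a.a.0 + (b.0 + a.0) | (a.0 + (0 + 0)) :: ··a··> m1, ··a··> m2, ··b··> m2, ··b··> m3
  m1 = (b.0 + a.0) | 0 :: ··a··> m4, ··b··> m4
  m2 = 0 | (a.0 + (0 + 0)) :: ··a··> m4
  m3 = a.a.0 :: ··a··> m5
  m4 = 0 | 0 :: (no moves)
  m5 = a.0 :: ··a··> m6
  m6 = 0 :: (no moves)
Reachable graph of Q (7 states):
  n0 = b.a.a.0 + (b.0 + a.0) | (b.0 + (0 + 0)) :: ··a··> n1, ··b··> n1, ··b··> n2, ··b··> n3
  n1 = 0 | (b.0 + (0 + 0)) :: ··b··> n4
  n2 = (b.0 + a.0) | 0 :: ··a··> n4, ··b··> n4
  n3 = a.a.0 :: ··a··> n5
  n4 = 0 | 0 :: (no moves)
  n5 = a.0 :: ··a··> n6
  n6 = 0 :: (no moves)
Run σ = ⟨aa⟩ on P: start {m0}
  after a @ step 1: {m1, m2}
  after a @ step 2: {m4}
  P completes σ.
Run σ = ⟨aa⟩ on Q: start {n0}
  after a @ step 1: {n1}
  after a @ step 2: ∅  — Q cannot continue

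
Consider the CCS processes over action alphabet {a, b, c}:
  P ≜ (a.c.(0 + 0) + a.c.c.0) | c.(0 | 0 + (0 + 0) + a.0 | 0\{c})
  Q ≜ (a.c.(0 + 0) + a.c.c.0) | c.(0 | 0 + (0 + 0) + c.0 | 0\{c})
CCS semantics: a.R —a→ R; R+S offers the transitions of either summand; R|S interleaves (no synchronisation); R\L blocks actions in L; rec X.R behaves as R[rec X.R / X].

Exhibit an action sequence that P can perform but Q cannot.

LTS(P): 18 reachable states
  m0 = (a.c.(0 + 0) + a.c.c.0) | c.(0 | 0 + (0 + 0) + a.0 | 0\{c}) has moves -a-> m1, -a-> m2, -c-> m3
  m1 = c.(0 + 0) | c.(0 | 0 + (0 + 0) + a.0 | 0\{c}) has moves -c-> m4, -c-> m5
  m2 = c.c.0 | c.(0 | 0 + (0 + 0) + a.0 | 0\{c}) has moves -c-> m6, -c-> m7
  m3 = (a.c.(0 + 0) + a.c.c.0) | (0 | 0 + (0 + 0) + a.0 | 0\{c}) has moves -a-> m5, -a-> m7, -a-> m8
  m4 = (0 + 0) | c.(0 | 0 + (0 + 0) + a.0 | 0\{c}) has moves -c-> m9
  m5 = c.(0 + 0) | (0 | 0 + (0 + 0) + a.0 | 0\{c}) has moves -a-> m10, -c-> m9
  m6 = c.0 | c.(0 | 0 + (0 + 0) + a.0 | 0\{c}) has moves -c-> m11, -c-> m12
  m7 = c.c.0 | (0 | 0 + (0 + 0) + a.0 | 0\{c}) has moves -a-> m13, -c-> m12
  m8 = (a.c.(0 + 0) + a.c.c.0) | (0 | 0\{c}) has moves -a-> m10, -a-> m13
  m9 = (0 + 0) | (0 | 0 + (0 + 0) + a.0 | 0\{c}) has moves -a-> m14
  m10 = c.(0 + 0) | (0 | 0\{c}) has moves -c-> m14
  m11 = 0 | c.(0 | 0 + (0 + 0) + a.0 | 0\{c}) has moves -c-> m15
  m12 = c.0 | (0 | 0 + (0 + 0) + a.0 | 0\{c}) has moves -a-> m16, -c-> m15
  m13 = c.c.0 | (0 | 0\{c}) has moves -c-> m16
  m14 = (0 + 0) | (0 | 0\{c}) has moves (no moves)
  m15 = 0 | (0 | 0 + (0 + 0) + a.0 | 0\{c}) has moves -a-> m17
  m16 = c.0 | (0 | 0\{c}) has moves -c-> m17
  m17 = 0 | (0 | 0\{c}) has moves (no moves)
LTS(Q): 18 reachable states
  n0 = (a.c.(0 + 0) + a.c.c.0) | c.(0 | 0 + (0 + 0) + c.0 | 0\{c}) has moves -a-> n1, -a-> n2, -c-> n3
  n1 = c.(0 + 0) | c.(0 | 0 + (0 + 0) + c.0 | 0\{c}) has moves -c-> n4, -c-> n5
  n2 = c.c.0 | c.(0 | 0 + (0 + 0) + c.0 | 0\{c}) has moves -c-> n6, -c-> n7
  n3 = (a.c.(0 + 0) + a.c.c.0) | (0 | 0 + (0 + 0) + c.0 | 0\{c}) has moves -a-> n5, -a-> n7, -c-> n8
  n4 = (0 + 0) | c.(0 | 0 + (0 + 0) + c.0 | 0\{c}) has moves -c-> n9
  n5 = c.(0 + 0) | (0 | 0 + (0 + 0) + c.0 | 0\{c}) has moves -c-> n10, -c-> n9
  n6 = c.0 | c.(0 | 0 + (0 + 0) + c.0 | 0\{c}) has moves -c-> n11, -c-> n12
  n7 = c.c.0 | (0 | 0 + (0 + 0) + c.0 | 0\{c}) has moves -c-> n12, -c-> n13
  n8 = (a.c.(0 + 0) + a.c.c.0) | (0 | 0\{c}) has moves -a-> n10, -a-> n13
  n9 = (0 + 0) | (0 | 0 + (0 + 0) + c.0 | 0\{c}) has moves -c-> n14
  n10 = c.(0 + 0) | (0 | 0\{c}) has moves -c-> n14
  n11 = 0 | c.(0 | 0 + (0 + 0) + c.0 | 0\{c}) has moves -c-> n15
  n12 = c.0 | (0 | 0 + (0 + 0) + c.0 | 0\{c}) has moves -c-> n15, -c-> n16
  n13 = c.c.0 | (0 | 0\{c}) has moves -c-> n16
  n14 = (0 + 0) | (0 | 0\{c}) has moves (no moves)
  n15 = 0 | (0 | 0 + (0 + 0) + c.0 | 0\{c}) has moves -c-> n17
  n16 = c.0 | (0 | 0\{c}) has moves -c-> n17
  n17 = 0 | (0 | 0\{c}) has moves (no moves)
Executing aca from P (initial set {m0}):
  after a @ step 1: {m1, m2}
  after c @ step 2: {m4, m5, m6, m7}
  after a @ step 3: {m10, m13}
  — P admits the full trace.
Executing aca from Q (initial set {n0}):
  after a @ step 1: {n1, n2}
  after c @ step 2: {n4, n5, n6, n7}
  after a @ step 3: ∅ (Q stuck)

aca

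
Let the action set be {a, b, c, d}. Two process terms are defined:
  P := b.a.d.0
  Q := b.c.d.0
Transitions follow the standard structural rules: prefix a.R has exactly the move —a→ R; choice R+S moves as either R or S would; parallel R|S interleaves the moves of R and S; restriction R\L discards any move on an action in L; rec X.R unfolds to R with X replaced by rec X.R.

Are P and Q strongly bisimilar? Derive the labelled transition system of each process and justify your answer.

Reachable graph of P (4 states):
  s0 = b.a.d.0 ⊢ ··b··> s1
  s1 = a.d.0 ⊢ ··a··> s2
  s2 = d.0 ⊢ ··d··> s3
  s3 = 0 ⊢ deadlocked
Reachable graph of Q (4 states):
  t0 = b.c.d.0 ⊢ ··b··> t1
  t1 = c.d.0 ⊢ ··c··> t2
  t2 = d.0 ⊢ ··d··> t3
  t3 = 0 ⊢ deadlocked
Partition-refinement fixed point:
  B0 = {s0}
  B1 = {s1}
  B2 = {s2, t2}
  B3 = {s3, t3}
  B4 = {t0}
  B5 = {t1}
s0 ∈ B0, t0 ∈ B4 → different blocks

NO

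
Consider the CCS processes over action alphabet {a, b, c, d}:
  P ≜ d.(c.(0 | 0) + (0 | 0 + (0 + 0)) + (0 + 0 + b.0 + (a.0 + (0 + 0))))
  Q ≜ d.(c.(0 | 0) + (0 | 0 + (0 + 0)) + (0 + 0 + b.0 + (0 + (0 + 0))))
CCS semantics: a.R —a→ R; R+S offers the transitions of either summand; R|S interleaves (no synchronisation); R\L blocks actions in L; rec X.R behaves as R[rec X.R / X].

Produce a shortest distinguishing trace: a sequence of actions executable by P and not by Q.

LTS(P): 4 reachable states
  s0 = d.(c.(0 | 0) + (0 | 0 + (0 + 0)) + (0 + 0 + b.0 + (a.0 + (0 + 0)))) ⊢ =d=> s1
  s1 = c.(0 | 0) + (0 | 0 + (0 + 0)) + (0 + 0 + b.0 + (a.0 + (0 + 0))) ⊢ =a=> s2, =b=> s2, =c=> s3
  s2 = 0 ⊢ stopped
  s3 = 0 | 0 ⊢ stopped
LTS(Q): 4 reachable states
  t0 = d.(c.(0 | 0) + (0 | 0 + (0 + 0)) + (0 + 0 + b.0 + (0 + (0 + 0)))) ⊢ =d=> t1
  t1 = c.(0 | 0) + (0 | 0 + (0 + 0)) + (0 + 0 + b.0 + (0 + (0 + 0))) ⊢ =b=> t2, =c=> t3
  t2 = 0 ⊢ stopped
  t3 = 0 | 0 ⊢ stopped
Run σ = ⟨da⟩ on P: start {s0}
  after d @ step 1: {s1}
  after a @ step 2: {s2}
  P completes σ.
Run σ = ⟨da⟩ on Q: start {t0}
  after d @ step 1: {t1}
  after a @ step 2: no successor for Q

da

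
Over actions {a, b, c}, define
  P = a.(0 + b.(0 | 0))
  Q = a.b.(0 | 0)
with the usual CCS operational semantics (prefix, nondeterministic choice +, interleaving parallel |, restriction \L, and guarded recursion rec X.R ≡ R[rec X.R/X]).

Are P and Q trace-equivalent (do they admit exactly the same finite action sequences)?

YES

LTS(P): 3 reachable states
  p0 = a.(0 + b.(0 | 0)) has moves —a→ p1
  p1 = 0 + b.(0 | 0) has moves —b→ p2
  p2 = 0 | 0 has moves (no moves)
LTS(Q): 3 reachable states
  q0 = a.b.(0 | 0) has moves —a→ q1
  q1 = b.(0 | 0) has moves —b→ q2
  q2 = 0 | 0 has moves (no moves)
Partition-refinement fixed point:
  B0 = {p0, q0}
  B1 = {p1, q1}
  B2 = {p2, q2}
p0 ∈ B0, q0 ∈ B0 → same block
Bisimilar ⇒ trace-equivalent.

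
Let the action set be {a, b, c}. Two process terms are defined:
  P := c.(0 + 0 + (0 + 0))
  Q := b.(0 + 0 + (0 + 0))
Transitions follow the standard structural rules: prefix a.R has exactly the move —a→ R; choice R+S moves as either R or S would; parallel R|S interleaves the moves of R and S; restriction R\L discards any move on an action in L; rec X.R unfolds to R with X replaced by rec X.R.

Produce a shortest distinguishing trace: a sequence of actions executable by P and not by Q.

c

P's transition system — 2 states:
  p0 = c.(0 + 0 + (0 + 0)) ⊢ =c=> p1
  p1 = 0 + 0 + (0 + 0) ⊢ ·
Q's transition system — 2 states:
  q0 = b.(0 + 0 + (0 + 0)) ⊢ =b=> q1
  q1 = 0 + 0 + (0 + 0) ⊢ ·
Run σ = ⟨c⟩ on P: start {p0}
  [1] c ⇒ {p1}
  P completes σ.
Run σ = ⟨c⟩ on Q: start {q0}
  [1] c ⇒ ∅ (Q stuck)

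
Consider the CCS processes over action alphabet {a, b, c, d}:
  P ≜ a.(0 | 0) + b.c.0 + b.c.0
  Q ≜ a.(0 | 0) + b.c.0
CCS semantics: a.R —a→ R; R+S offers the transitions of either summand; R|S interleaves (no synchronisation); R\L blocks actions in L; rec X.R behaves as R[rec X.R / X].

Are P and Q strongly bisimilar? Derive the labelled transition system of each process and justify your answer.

P's transition system — 4 states:
  m0 = a.(0 | 0) + b.c.0 + b.c.0 ⊢ ··a··> m1, ··b··> m2
  m1 = 0 | 0 ⊢ stopped
  m2 = c.0 ⊢ ··c··> m3
  m3 = 0 ⊢ stopped
Q's transition system — 4 states:
  n0 = a.(0 | 0) + b.c.0 ⊢ ··a··> n1, ··b··> n2
  n1 = 0 | 0 ⊢ stopped
  n2 = c.0 ⊢ ··c··> n3
  n3 = 0 ⊢ stopped
Partition-refinement fixed point:
  B0 = {m0, n0}
  B1 = {m1, m3, n1, n3}
  B2 = {m2, n2}
m0 ∈ B0, n0 ∈ B0 → same block

YES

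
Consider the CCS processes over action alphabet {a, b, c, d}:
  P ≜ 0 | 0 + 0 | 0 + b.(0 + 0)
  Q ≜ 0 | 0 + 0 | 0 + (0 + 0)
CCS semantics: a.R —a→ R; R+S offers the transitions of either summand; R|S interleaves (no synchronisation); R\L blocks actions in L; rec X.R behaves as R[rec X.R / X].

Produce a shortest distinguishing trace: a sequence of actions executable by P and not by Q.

Reachable graph of P (2 states):
  u0 = 0 | 0 + 0 | 0 + b.(0 + 0) → =b=> u1
  u1 = 0 + 0 → ∅
Reachable graph of Q (1 states):
  v0 = 0 | 0 + 0 | 0 + (0 + 0) → ∅
Run σ = ⟨b⟩ on P: start {u0}
  step 1 (b): {u1}
  ✓ P
Run σ = ⟨b⟩ on Q: start {v0}
  step 1 (b): ∅  — Q cannot continue

b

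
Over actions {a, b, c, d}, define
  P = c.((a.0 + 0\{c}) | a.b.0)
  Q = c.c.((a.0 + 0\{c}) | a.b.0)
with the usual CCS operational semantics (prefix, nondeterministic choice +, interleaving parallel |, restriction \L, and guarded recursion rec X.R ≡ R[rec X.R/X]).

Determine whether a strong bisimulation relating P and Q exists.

P's transition system — 7 states:
  u0 = c.((a.0 + 0\{c}) | a.b.0) | =c=> u1
  u1 = (a.0 + 0\{c}) | a.b.0 | =a=> u2, =a=> u3
  u2 = (a.0 + 0\{c}) | b.0 | =a=> u4, =b=> u5
  u3 = 0 | a.b.0 | =a=> u4
  u4 = 0 | b.0 | =b=> u6
  u5 = (a.0 + 0\{c}) | 0 | =a=> u6
  u6 = 0 | 0 | ∅
Q's transition system — 8 states:
  v0 = c.c.((a.0 + 0\{c}) | a.b.0) | =c=> v1
  v1 = c.((a.0 + 0\{c}) | a.b.0) | =c=> v2
  v2 = (a.0 + 0\{c}) | a.b.0 | =a=> v3, =a=> v4
  v3 = (a.0 + 0\{c}) | b.0 | =a=> v5, =b=> v6
  v4 = 0 | a.b.0 | =a=> v5
  v5 = 0 | b.0 | =b=> v7
  v6 = (a.0 + 0\{c}) | 0 | =a=> v7
  v7 = 0 | 0 | ∅
Partition-refinement fixed point:
  B0 = {u0, v1}
  B1 = {u1, v2}
  B2 = {u2, v3}
  B3 = {u5, v6}
  B4 = {u6, v7}
  B5 = {u4, v5}
  B6 = {u3, v4}
  B7 = {v0}
u0 ∈ B0, v0 ∈ B7 → different blocks

NO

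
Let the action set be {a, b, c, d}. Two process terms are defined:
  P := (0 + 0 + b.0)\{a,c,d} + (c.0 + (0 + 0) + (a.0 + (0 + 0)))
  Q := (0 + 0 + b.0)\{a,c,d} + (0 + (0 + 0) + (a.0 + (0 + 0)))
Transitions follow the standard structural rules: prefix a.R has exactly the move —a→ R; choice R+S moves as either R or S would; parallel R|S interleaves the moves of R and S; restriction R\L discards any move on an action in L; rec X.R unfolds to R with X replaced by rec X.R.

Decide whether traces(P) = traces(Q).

LTS(P): 3 reachable states
  m0 = (0 + 0 + b.0)\{a,c,d} + (c.0 + (0 + 0) + (a.0 + (0 + 0))) :: ··a··> m1, ··b··> m2, ··c··> m1
  m1 = 0 :: deadlocked
  m2 = 0\{a,c,d} :: deadlocked
LTS(Q): 3 reachable states
  n0 = (0 + 0 + b.0)\{a,c,d} + (0 + (0 + 0) + (a.0 + (0 + 0))) :: ··a··> n1, ··b··> n2
  n1 = 0 :: deadlocked
  n2 = 0\{a,c,d} :: deadlocked
Executing c from P (initial set {m0}):
  [1] c ⇒ {m1}
  ✓ P
Executing c from Q (initial set {n0}):
  [1] c ⇒ ∅  — Q cannot continue

NO — witness ⟨c⟩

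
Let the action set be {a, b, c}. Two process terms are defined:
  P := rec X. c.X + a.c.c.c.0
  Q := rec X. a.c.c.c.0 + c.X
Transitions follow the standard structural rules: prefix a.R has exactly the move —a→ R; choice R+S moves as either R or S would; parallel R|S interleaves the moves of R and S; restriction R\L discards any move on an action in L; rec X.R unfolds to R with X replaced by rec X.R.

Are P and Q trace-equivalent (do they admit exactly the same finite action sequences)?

traces(P) = traces(Q)

P's transition system — 5 states:
  p0 = rec X. c.X + a.c.c.c.0 has moves --a--▸ p1, --c--▸ p0
  p1 = c.c.c.0 has moves --c--▸ p2
  p2 = c.c.0 has moves --c--▸ p3
  p3 = c.0 has moves --c--▸ p4
  p4 = 0 has moves ∅
Q's transition system — 5 states:
  q0 = rec X. a.c.c.c.0 + c.X has moves --a--▸ q1, --c--▸ q0
  q1 = c.c.c.0 has moves --c--▸ q2
  q2 = c.c.0 has moves --c--▸ q3
  q3 = c.0 has moves --c--▸ q4
  q4 = 0 has moves ∅
Bisimilarity quotient blocks:
  B0 = {p0, q0}
  B1 = {p1, q1}
  B2 = {p2, q2}
  B3 = {p3, q3}
  B4 = {p4, q4}
p0 ∈ B0, q0 ∈ B0 → same block
Bisimilar ⇒ trace-equivalent.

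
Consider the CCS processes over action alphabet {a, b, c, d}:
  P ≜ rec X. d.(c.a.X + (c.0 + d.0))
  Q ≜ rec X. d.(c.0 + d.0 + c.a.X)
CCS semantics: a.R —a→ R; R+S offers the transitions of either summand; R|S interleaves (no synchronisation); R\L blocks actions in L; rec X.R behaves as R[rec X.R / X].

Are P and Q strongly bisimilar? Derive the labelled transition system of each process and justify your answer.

YES

Reachable graph of P (4 states):
  s0 = rec X. d.(c.a.X + (c.0 + d.0)) has moves -d-> s1
  s1 = c.a.(rec X. d.(c.a.X + (c.0 + d.0))) + (c.0 + d.0) has moves -c-> s2, -c-> s3, -d-> s2
  s2 = 0 has moves (no moves)
  s3 = a.(rec X. d.(c.a.X + (c.0 + d.0))) has moves -a-> s0
Reachable graph of Q (4 states):
  t0 = rec X. d.(c.0 + d.0 + c.a.X) has moves -d-> t1
  t1 = c.0 + d.0 + c.a.(rec X. d.(c.0 + d.0 + c.a.X)) has moves -c-> t2, -c-> t3, -d-> t2
  t2 = 0 has moves (no moves)
  t3 = a.(rec X. d.(c.0 + d.0 + c.a.X)) has moves -a-> t0
Bisimilarity quotient blocks:
  B0 = {s0, t0}
  B1 = {s1, t1}
  B2 = {s3, t3}
  B3 = {s2, t2}
s0 ∈ B0, t0 ∈ B0 → same block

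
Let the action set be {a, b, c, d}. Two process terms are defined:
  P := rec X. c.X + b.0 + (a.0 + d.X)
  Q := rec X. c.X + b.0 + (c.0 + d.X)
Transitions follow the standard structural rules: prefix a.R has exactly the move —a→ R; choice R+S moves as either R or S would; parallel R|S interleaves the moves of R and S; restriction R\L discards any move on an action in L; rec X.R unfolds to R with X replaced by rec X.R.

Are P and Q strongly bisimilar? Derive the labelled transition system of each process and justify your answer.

Reachable graph of P (2 states):
  p0 = rec X. c.X + b.0 + (a.0 + d.X) | ··a··> p1, ··b··> p1, ··c··> p0, ··d··> p0
  p1 = 0 | deadlocked
Reachable graph of Q (2 states):
  q0 = rec X. c.X + b.0 + (c.0 + d.X) | ··b··> q1, ··c··> q0, ··c··> q1, ··d··> q0
  q1 = 0 | deadlocked
Coarsest stable partition (strong bisimilarity classes):
  B0 = {p0}
  B1 = {p1, q1}
  B2 = {q0}
p0 ∈ B0, q0 ∈ B2 → different blocks

not bisimilar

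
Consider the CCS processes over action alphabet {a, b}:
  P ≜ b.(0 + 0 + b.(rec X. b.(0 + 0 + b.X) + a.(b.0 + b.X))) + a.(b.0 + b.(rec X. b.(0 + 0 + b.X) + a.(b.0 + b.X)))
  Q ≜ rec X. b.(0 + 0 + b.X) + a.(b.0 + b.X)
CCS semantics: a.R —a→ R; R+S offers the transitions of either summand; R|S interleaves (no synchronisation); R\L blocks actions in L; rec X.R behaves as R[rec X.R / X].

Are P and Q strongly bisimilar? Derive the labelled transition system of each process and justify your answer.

Reachable graph of P (5 states):
  s0 = b.(0 + 0 + b.(rec X. b.(0 + 0 + b.X) + a.(b.0 + b.X))) + a.(b.0 + b.(rec X. b.(0 + 0 + b.X) + a.(b.0 + b.X))) :: —a→ s1, —b→ s2
  s1 = b.0 + b.(rec X. b.(0 + 0 + b.X) + a.(b.0 + b.X)) :: —b→ s3, —b→ s4
  s2 = 0 + 0 + b.(rec X. b.(0 + 0 + b.X) + a.(b.0 + b.X)) :: —b→ s4
  s3 = 0 :: (no moves)
  s4 = rec X. b.(0 + 0 + b.X) + a.(b.0 + b.X) :: —a→ s1, —b→ s2
Reachable graph of Q (4 states):
  t0 = rec X. b.(0 + 0 + b.X) + a.(b.0 + b.X) :: —a→ t1, —b→ t2
  t1 = b.0 + b.(rec X. b.(0 + 0 + b.X) + a.(b.0 + b.X)) :: —b→ t0, —b→ t3
  t2 = 0 + 0 + b.(rec X. b.(0 + 0 + b.X) + a.(b.0 + b.X)) :: —b→ t0
  t3 = 0 :: (no moves)
Bisimilarity quotient blocks:
  B0 = {s0, s4, t0}
  B1 = {s2, t2}
  B2 = {s1, t1}
  B3 = {s3, t3}
s0 ∈ B0, t0 ∈ B0 → same block

YES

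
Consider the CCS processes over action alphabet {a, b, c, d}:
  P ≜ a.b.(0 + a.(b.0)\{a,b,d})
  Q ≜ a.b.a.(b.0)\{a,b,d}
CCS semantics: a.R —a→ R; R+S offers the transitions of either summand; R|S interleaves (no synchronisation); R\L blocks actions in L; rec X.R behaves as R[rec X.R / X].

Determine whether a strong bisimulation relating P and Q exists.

P ~ Q

P's transition system — 4 states:
  s0 = a.b.(0 + a.(b.0)\{a,b,d}) ⊢ —a→ s1
  s1 = b.(0 + a.(b.0)\{a,b,d}) ⊢ —b→ s2
  s2 = 0 + a.(b.0)\{a,b,d} ⊢ —a→ s3
  s3 = (b.0)\{a,b,d} ⊢ ∅
Q's transition system — 4 states:
  t0 = a.b.a.(b.0)\{a,b,d} ⊢ —a→ t1
  t1 = b.a.(b.0)\{a,b,d} ⊢ —b→ t2
  t2 = a.(b.0)\{a,b,d} ⊢ —a→ t3
  t3 = (b.0)\{a,b,d} ⊢ ∅
Partition-refinement fixed point:
  B0 = {s0, t0}
  B1 = {s1, t1}
  B2 = {s2, t2}
  B3 = {s3, t3}
s0 ∈ B0, t0 ∈ B0 → same block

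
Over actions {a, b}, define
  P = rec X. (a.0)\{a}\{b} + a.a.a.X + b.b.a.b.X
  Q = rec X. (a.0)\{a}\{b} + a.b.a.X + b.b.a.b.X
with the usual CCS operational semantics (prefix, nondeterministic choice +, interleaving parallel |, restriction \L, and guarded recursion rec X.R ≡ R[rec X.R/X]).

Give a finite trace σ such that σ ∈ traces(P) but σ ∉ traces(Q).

aa

Reachable graph of P (6 states):
  m0 = rec X. (a.0)\{a}\{b} + a.a.a.X + b.b.a.b.X ⊢ -a-> m1, -b-> m2
  m1 = a.a.(rec X. (a.0)\{a}\{b} + a.a.a.X + b.b.a.b.X) ⊢ -a-> m3
  m2 = b.a.b.(rec X. (a.0)\{a}\{b} + a.a.a.X + b.b.a.b.X) ⊢ -b-> m4
  m3 = a.(rec X. (a.0)\{a}\{b} + a.a.a.X + b.b.a.b.X) ⊢ -a-> m0
  m4 = a.b.(rec X. (a.0)\{a}\{b} + a.a.a.X + b.b.a.b.X) ⊢ -a-> m5
  m5 = b.(rec X. (a.0)\{a}\{b} + a.a.a.X + b.b.a.b.X) ⊢ -b-> m0
Reachable graph of Q (6 states):
  n0 = rec X. (a.0)\{a}\{b} + a.b.a.X + b.b.a.b.X ⊢ -a-> n1, -b-> n2
  n1 = b.a.(rec X. (a.0)\{a}\{b} + a.b.a.X + b.b.a.b.X) ⊢ -b-> n3
  n2 = b.a.b.(rec X. (a.0)\{a}\{b} + a.b.a.X + b.b.a.b.X) ⊢ -b-> n4
  n3 = a.(rec X. (a.0)\{a}\{b} + a.b.a.X + b.b.a.b.X) ⊢ -a-> n0
  n4 = a.b.(rec X. (a.0)\{a}\{b} + a.b.a.X + b.b.a.b.X) ⊢ -a-> n5
  n5 = b.(rec X. (a.0)\{a}\{b} + a.b.a.X + b.b.a.b.X) ⊢ -b-> n0
Trace ⟨aa⟩ through P, begin at {m0}:
  step 1 (a): {m1}
  step 2 (a): {m3}
  — P admits the full trace.
Trace ⟨aa⟩ through Q, begin at {n0}:
  step 1 (a): {n1}
  step 2 (a): no successor for Q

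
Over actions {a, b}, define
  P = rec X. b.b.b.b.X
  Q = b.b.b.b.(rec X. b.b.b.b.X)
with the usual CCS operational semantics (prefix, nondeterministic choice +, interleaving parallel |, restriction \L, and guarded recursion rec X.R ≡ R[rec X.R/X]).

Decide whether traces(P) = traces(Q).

Reachable graph of P (4 states):
  u0 = rec X. b.b.b.b.X :: --b--▸ u1
  u1 = b.b.b.(rec X. b.b.b.b.X) :: --b--▸ u2
  u2 = b.b.(rec X. b.b.b.b.X) :: --b--▸ u3
  u3 = b.(rec X. b.b.b.b.X) :: --b--▸ u0
Reachable graph of Q (5 states):
  v0 = b.b.b.b.(rec X. b.b.b.b.X) :: --b--▸ v1
  v1 = b.b.b.(rec X. b.b.b.b.X) :: --b--▸ v2
  v2 = b.b.(rec X. b.b.b.b.X) :: --b--▸ v3
  v3 = b.(rec X. b.b.b.b.X) :: --b--▸ v4
  v4 = rec X. b.b.b.b.X :: --b--▸ v1
Bisimilarity quotient blocks:
  B0 = {u0, u1, u2, u3, v0, v1, v2, v3, v4}
u0 ∈ B0, v0 ∈ B0 → same block
Bisimilar ⇒ trace-equivalent.

traces(P) = traces(Q)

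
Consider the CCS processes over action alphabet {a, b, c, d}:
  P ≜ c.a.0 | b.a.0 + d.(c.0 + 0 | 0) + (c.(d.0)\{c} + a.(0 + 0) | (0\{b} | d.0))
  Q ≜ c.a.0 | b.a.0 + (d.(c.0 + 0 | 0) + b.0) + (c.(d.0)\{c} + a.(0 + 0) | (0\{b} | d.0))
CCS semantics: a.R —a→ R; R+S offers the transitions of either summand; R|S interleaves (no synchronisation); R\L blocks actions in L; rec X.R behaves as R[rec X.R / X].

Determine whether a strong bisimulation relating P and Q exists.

P ≁ Q

LTS(P): 16 reachable states
  u0 = c.a.0 | b.a.0 + d.(c.0 + 0 | 0) + (c.(d.0)\{c} + a.(0 + 0) | (0\{b} | d.0)) ⊢ ··a··> u1, ··b··> u2, ··c··> u3, ··c··> u4, ··d··> u5, ··d··> u6
  u1 = (0 + 0) | (0\{b} | d.0) ⊢ ··d··> u7
  u2 = c.a.0 | a.0 ⊢ ··a··> u8, ··c··> u9
  u3 = (d.0)\{c} ⊢ ··d··> u10
  u4 = a.0 | b.a.0 ⊢ ··a··> u11, ··b··> u9
  u5 = a.(0 + 0) | (0\{b} | 0) ⊢ ··a··> u7
  u6 = c.0 + 0 | 0 ⊢ ··c··> u12
  u7 = (0 + 0) | (0\{b} | 0) ⊢ (no moves)
  u8 = c.a.0 | 0 ⊢ ··c··> u13
  u9 = a.0 | a.0 ⊢ ··a··> u13, ··a··> u14
  u10 = 0\{c} ⊢ (no moves)
  u11 = 0 | b.a.0 ⊢ ··b··> u14
  u12 = 0 ⊢ (no moves)
  u13 = a.0 | 0 ⊢ ··a··> u15
  u14 = 0 | a.0 ⊢ ··a··> u15
  u15 = 0 | 0 ⊢ (no moves)
LTS(Q): 16 reachable states
  v0 = c.a.0 | b.a.0 + (d.(c.0 + 0 | 0) + b.0) + (c.(d.0)\{c} + a.(0 + 0) | (0\{b} | d.0)) ⊢ ··a··> v1, ··b··> v2, ··b··> v3, ··c··> v4, ··c··> v5, ··d··> v6, ··d··> v7
  v1 = (0 + 0) | (0\{b} | d.0) ⊢ ··d··> v8
  v2 = 0 ⊢ (no moves)
  v3 = c.a.0 | a.0 ⊢ ··a··> v9, ··c··> v10
  v4 = (d.0)\{c} ⊢ ··d··> v11
  v5 = a.0 | b.a.0 ⊢ ··a··> v12, ··b··> v10
  v6 = a.(0 + 0) | (0\{b} | 0) ⊢ ··a··> v8
  v7 = c.0 + 0 | 0 ⊢ ··c··> v2
  v8 = (0 + 0) | (0\{b} | 0) ⊢ (no moves)
  v9 = c.a.0 | 0 ⊢ ··c··> v13
  v10 = a.0 | a.0 ⊢ ··a··> v13, ··a··> v14
  v11 = 0\{c} ⊢ (no moves)
  v12 = 0 | b.a.0 ⊢ ··b··> v14
  v13 = a.0 | 0 ⊢ ··a··> v15
  v14 = 0 | a.0 ⊢ ··a··> v15
  v15 = 0 | 0 ⊢ (no moves)
Partition-refinement fixed point:
  B0 = {u0}
  B1 = {u13, u14, u5, v13, v14, v6}
  B2 = {u10, u12, u15, u7, v11, v15, v2, v8}
  B3 = {u4, v5}
  B4 = {u11, v12}
  B5 = {u9, v10}
  B6 = {u1, u3, v1, v4}
  B7 = {u6, v7}
  B8 = {u2, v3}
  B9 = {u8, v9}
  B10 = {v0}
u0 ∈ B0, v0 ∈ B10 → different blocks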